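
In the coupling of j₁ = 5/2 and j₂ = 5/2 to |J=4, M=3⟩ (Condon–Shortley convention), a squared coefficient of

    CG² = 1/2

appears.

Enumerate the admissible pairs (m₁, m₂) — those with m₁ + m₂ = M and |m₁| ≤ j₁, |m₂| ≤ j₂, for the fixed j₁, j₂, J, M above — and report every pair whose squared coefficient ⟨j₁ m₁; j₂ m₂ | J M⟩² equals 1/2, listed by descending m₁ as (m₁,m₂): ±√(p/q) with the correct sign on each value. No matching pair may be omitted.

Admissible pairs with m₁+m₂ = M = 3: (1/2,5/2), (3/2,3/2), (5/2,1/2)
  (m₁,m₂)=(5/2,1/2): CG² = 1/2, CG = +√(1/2)   ← matches the target
  (m₁,m₂)=(3/2,3/2): CG² = 0/1, CG = 0
  (m₁,m₂)=(1/2,5/2): CG² = 1/2, CG = −√(1/2)   ← matches the target
Pairs with CG² = 1/2: (5/2,1/2): +√(1/2); (1/2,5/2): −√(1/2)

(5/2,1/2): +√(1/2); (1/2,5/2): −√(1/2)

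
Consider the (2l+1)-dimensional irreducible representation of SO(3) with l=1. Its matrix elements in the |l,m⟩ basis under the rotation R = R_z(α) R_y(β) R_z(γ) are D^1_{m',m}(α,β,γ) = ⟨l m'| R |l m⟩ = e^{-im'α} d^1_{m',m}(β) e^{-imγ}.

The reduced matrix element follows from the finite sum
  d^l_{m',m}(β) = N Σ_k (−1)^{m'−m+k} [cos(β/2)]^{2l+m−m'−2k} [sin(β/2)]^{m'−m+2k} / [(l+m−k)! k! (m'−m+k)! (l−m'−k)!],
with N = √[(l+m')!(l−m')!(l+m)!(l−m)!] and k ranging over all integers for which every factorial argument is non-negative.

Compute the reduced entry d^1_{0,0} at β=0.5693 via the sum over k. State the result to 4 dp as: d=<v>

d=0.8423

d^1_{0,0}(β=0.5693) via the finite sum:
c=cos(0.569300/2)=0.959760, s=sin(0.569300/2)=0.280822; N=√[1·1·1·1]=1.000000
The bounds max(0,m−m')=0 and min(l+m,l−m')=1 give 2 terms
  k=0: (−1)^0·1.0000/(1)·0.9598^2·0.2808^0 = +0.921139
  k=1: (−1)^1·1.0000/(1)·0.9598^0·0.2808^2 = -0.078861
d^1_{0,0}(0.5693) = +0.921139 -0.078861 = +0.842279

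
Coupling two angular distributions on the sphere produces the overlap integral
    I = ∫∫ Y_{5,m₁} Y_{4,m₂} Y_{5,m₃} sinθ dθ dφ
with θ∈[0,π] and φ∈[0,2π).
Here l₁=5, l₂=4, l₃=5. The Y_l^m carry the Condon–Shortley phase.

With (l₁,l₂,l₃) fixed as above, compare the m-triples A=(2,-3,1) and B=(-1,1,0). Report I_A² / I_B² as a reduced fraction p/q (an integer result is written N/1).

5/6

Same 5,4,5: normalisation and zero-m 3j drop out of the ratio.
A: Δ: 4! 6! 4! / 15! → 1/3153150; sum: t=0:+1/5184 t=1:−1/6912 = 1/20736; 3j²(5 4 5; 2 -3 1) = Δ·Π!·Σ² = 5/2574  (sign +1)
B: Δ: 4! 6! 4! / 15! → 1/3153150; sum: t=1:−1/17280 t=2:+1/1152 t=3:−1/864 t=4:+1/6912 = -7/34560; 3j²(5 4 5; -1 1 0) = Δ·Π!·Σ² = 1/429  (sign +1)
I_A²/I_B² = (5/2574)/(1/429) = 5/6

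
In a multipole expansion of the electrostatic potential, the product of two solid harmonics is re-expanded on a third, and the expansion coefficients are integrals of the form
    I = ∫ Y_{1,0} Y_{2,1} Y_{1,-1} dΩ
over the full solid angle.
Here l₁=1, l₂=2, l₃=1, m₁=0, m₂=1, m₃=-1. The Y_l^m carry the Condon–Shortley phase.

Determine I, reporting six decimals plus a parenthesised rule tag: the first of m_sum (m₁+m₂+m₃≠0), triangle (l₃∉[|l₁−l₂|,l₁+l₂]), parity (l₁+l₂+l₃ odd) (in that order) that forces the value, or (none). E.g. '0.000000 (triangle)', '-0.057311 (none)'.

-0.218510 (none)

Rules hold: Σm=0, L=4 even, 1≤1≤3.
N = 3·5·3 = 45
Δ = 2!·0!·2!/5! = 1/30
Racah Σ t=1..1: t=1:−1/1 = -1/1
⇒ 3j(1 2 1; 0 0 0)² = 2/15, sgn +1
Racah Σ t=1..1: t=1:−1/2 = -1/2
⇒ 3j(1 2 1; 0 1 -1)² = 1/10, sgn -1
4πI² = N·(3j₀)²·(3jₘ)² = 3/5
I = -1·√(0.6/4π) = -0.21850969
No selection rule forces the value: the integral is nonzero (none).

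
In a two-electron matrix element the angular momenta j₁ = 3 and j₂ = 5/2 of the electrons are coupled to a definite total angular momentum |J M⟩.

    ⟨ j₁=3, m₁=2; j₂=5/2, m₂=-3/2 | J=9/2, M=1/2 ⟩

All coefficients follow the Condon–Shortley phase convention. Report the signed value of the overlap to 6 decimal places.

+√(361/1386) ≈ +0.510355

triangle: 1!·5!·4!/11! = 2880/39916800
(j±m)!: 5!·1!·1!·4!·5!·4! = 8294400
prefactor² = (2J+1)·Δ·N² = 460800/77
  k=0: +1/(0!·1!·1!·1!·4!·3!) = 1/144
  k=1: −1/(1!·0!·0!·0!·5!·4!) = -1/2880
Σ = 19/2880  ⇒  CG² = 460800/77·(19/2880)² = 361/1386
CG = +√(361/1386) = +0.510355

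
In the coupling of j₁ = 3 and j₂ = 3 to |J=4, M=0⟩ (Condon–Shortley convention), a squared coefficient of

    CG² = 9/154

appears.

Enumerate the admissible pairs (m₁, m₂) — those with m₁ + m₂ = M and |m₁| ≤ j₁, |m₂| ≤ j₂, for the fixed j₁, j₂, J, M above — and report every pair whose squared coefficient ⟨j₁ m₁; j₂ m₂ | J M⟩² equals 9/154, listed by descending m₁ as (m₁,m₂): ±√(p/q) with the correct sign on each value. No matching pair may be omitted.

(3,-3): +√(9/154); (-3,3): +√(9/154)

Admissible pairs with m₁+m₂ = M = 0: (-3,3), (-2,2), (-1,1), (0,0), (1,-1), (2,-2), (3,-3)
  (m₁,m₂)=(3,-3): CG² = 9/154, CG = +√(9/154)   ← matches the target
  (m₁,m₂)=(2,-2): CG² = 7/22, CG = +√(7/22)
  (m₁,m₂)=(1,-1): CG² = 1/154, CG = +√(1/154)
  (m₁,m₂)=(0,0): CG² = 18/77, CG = −√(18/77)
  (m₁,m₂)=(-1,1): CG² = 1/154, CG = +√(1/154)
  (m₁,m₂)=(-2,2): CG² = 7/22, CG = +√(7/22)
  (m₁,m₂)=(-3,3): CG² = 9/154, CG = +√(9/154)   ← matches the target
Pairs with CG² = 9/154: (3,-3): +√(9/154); (-3,3): +√(9/154)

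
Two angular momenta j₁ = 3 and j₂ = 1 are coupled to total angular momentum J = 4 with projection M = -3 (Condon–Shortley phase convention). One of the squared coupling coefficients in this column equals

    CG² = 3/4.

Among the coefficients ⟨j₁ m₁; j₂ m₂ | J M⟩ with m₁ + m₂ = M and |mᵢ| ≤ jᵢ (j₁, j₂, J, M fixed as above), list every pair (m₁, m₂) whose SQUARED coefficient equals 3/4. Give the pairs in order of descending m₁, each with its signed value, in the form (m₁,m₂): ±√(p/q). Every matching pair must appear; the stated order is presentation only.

Admissible pairs with m₁+m₂ = M = -3: (-3,0), (-2,-1)
  (m₁,m₂)=(-2,-1): CG² = 3/4, CG = +√(3/4)   ← matches the target
  (m₁,m₂)=(-3,0): CG² = 1/4, CG = +√(1/4)
Pairs with CG² = 3/4: (-2,-1): +√(3/4)

(-2,-1): +√(3/4)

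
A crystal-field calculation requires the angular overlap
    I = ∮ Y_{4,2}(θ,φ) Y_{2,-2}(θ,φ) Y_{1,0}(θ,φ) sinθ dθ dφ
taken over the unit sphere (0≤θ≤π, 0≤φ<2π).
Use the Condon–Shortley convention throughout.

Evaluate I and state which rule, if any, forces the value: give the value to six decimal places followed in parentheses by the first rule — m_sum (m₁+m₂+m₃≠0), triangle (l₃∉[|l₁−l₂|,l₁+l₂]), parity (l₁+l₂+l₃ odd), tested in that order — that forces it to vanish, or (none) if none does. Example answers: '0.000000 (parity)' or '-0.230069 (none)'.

0.000000 (triangle)

triangle: need 2≤l₃≤6, have 1; I=0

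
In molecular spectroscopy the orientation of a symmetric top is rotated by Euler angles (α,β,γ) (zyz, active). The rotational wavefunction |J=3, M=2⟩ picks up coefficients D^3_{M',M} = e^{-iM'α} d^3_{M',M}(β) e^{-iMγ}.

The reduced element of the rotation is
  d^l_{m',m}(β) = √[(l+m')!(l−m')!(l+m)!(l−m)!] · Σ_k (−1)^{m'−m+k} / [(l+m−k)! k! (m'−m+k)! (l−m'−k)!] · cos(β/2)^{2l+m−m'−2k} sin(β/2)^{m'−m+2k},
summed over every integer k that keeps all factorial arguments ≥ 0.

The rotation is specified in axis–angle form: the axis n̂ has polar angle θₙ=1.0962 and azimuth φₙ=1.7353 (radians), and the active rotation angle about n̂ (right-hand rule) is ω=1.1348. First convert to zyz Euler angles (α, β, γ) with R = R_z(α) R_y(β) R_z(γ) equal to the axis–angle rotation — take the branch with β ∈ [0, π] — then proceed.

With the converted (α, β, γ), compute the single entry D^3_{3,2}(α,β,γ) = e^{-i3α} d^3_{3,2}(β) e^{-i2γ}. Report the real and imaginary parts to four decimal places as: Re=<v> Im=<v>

Re=0.0065 Im=0.6121

Axis–angle → zyz. n̂ = (sinθₙcosφₙ, sinθₙsinφₙ, cosθₙ) = (-0.145663, +0.877469, +0.456979), ω = 1.1348.
R = I cosω + sinω [n̂]ₓ + (1−cosω) n̂n̂ᵀ gives
  R = [+0.434571, -0.488066, +0.756928; +0.340392, +0.867104, +0.363680; -0.833835, +0.099607, +0.542952]
β = atan2(√(R₁₃²+R₂₃²), R₃₃) = 0.996848; α = atan2(R₂₃, R₁₃) mod 2π = 0.447901; γ = atan2(R₃₂, −R₃₁) mod 2π = 0.118893
First d^3_{3,2}(β=0.9968), then the phase factors e^{-i(3)α} and e^{-i(2)γ}:
c=cos(0.996848/2)=0.878337, s=sin(0.996848/2)=0.478042; N=√[720·1·120·1]=293.938769
k: max(0,(2)−(3))=0 … min(3+(2),3−(3))=0
  k=0: (−1)^1·293.9388/(120)·0.8783^5·0.4780^1 = -0.612136
d^3_{3,2}(0.9968) = -0.612136
Attach z-rotation phases: D = e^{-i(3)(0.4479)}·(-0.612136)·e^{-i(2)(0.1189)} = +0.006545+0.612101i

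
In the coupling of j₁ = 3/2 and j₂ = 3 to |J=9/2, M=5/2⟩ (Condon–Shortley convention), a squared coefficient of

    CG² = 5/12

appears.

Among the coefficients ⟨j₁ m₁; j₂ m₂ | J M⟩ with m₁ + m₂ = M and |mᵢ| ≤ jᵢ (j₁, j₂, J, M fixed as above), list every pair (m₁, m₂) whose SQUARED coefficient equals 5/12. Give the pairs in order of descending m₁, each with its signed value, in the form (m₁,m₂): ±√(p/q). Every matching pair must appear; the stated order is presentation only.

(3/2,1): +√(5/12)

Admissible pairs with m₁+m₂ = M = 5/2: (-1/2,3), (1/2,2), (3/2,1)
  (m₁,m₂)=(3/2,1): CG² = 5/12, CG = +√(5/12)   ← matches the target
  (m₁,m₂)=(1/2,2): CG² = 1/2, CG = +√(1/2)
  (m₁,m₂)=(-1/2,3): CG² = 1/12, CG = +√(1/12)
Pairs with CG² = 5/12: (3/2,1): +√(5/12)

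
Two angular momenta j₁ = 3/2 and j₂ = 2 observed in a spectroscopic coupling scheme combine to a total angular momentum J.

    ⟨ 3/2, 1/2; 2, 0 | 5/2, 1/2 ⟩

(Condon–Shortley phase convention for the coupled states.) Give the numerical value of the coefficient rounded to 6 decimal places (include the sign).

j₁+j₂−J=1  J+j₁−j₂=2  J−j₁+j₂=3  j₁+j₂+J+1=7
(j₁±m₁, j₂±m₂, J±M) = (2,1,2,2,3,2)
P² = 48/35
sum k=0..1:
  [0] +1/2 = 1/2
  [1] −1/4 = -1/4
S = 1/4
C² = P²·S² = 3/35 ; C = +0.292770

+√(3/35) ≈ +0.292770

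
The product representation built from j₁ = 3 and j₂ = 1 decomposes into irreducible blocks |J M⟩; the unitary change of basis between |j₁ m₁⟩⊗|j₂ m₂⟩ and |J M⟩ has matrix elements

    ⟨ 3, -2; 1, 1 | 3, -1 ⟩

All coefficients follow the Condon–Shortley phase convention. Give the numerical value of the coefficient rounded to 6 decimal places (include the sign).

−√(5/12) ≈ -0.645497

triangle: 1!·5!·1!/8! = 120/40320
(j±m)!: 1!·5!·2!·0!·2!·4! = 11520
prefactor² = (2J+1)·Δ·N² = 240
  k=1: −1/(1!·0!·4!·1!·1!·0!) = -1/24
Σ = -1/24  ⇒  CG² = 240·(-1/24)² = 5/12
CG = −√(5/12) = -0.645497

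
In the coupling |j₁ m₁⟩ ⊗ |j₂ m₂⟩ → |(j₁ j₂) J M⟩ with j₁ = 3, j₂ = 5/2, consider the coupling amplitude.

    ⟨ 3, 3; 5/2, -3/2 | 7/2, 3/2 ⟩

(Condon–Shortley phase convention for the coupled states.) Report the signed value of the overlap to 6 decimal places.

j₁+j₂−J=2  J+j₁−j₂=4  J−j₁+j₂=3  j₁+j₂+J+1=10
(j₁±m₁, j₂±m₂, J±M) = (6,0,1,4,5,2)
P² = 18432/7
sum k=0..0:
  [0] +1/96 = 1/96
S = 1/96
C² = P²·S² = 2/7 ; C = +0.534522

+0.534522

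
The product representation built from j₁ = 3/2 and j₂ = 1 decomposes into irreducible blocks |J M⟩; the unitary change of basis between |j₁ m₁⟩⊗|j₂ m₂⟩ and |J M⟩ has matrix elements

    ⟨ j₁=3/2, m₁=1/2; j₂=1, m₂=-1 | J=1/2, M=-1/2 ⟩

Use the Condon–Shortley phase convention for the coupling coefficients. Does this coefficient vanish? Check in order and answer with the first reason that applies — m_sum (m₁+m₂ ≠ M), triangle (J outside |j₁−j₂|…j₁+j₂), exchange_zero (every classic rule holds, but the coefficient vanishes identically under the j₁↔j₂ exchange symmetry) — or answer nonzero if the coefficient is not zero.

m-sum: m₁+m₂ = 1/2+(-1) = -1/2, M = -1/2  ✓
triangle: |j₁−j₂| = 1/2 ≤ J = 1/2 ≤ j₁+j₂ = 5/2  ✓
exchange: j₁≠j₂ or m₁≠m₂ — the exchange symmetry imposes no constraint here
value check: CG = +√(1/6) = +0.408248 ≠ 0

nonzero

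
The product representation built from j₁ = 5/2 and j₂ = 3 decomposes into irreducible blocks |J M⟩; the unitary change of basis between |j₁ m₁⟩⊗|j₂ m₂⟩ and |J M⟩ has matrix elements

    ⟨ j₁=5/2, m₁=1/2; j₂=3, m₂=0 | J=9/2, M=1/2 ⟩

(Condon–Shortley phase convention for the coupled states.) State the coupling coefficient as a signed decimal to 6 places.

+0.208063  (= +√(10/231))

√[10·1!4!5!/11! · 3!2!3!3!5!4!] = √(69120/77)
  +(−1)^0/∏(0,1,2,3,2,2)! = 1/48  (running 1/48)
  +(−1)^1/∏(1,0,1,2,3,3)! = -1/72  (running 1/144)
⟨..|..⟩ = √(69120/77)·(1/144) = +0.208063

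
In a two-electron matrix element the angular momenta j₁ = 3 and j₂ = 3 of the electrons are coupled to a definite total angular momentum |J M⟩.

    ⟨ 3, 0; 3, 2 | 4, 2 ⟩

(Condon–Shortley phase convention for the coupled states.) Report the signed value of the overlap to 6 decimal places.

+√(3/154) ≈ +0.139573

triangle: 2!×4!×4!/11! = 1152/39916800
(j±m)!: 3!×3!×5!×1!×6!×2! = 6220800
prefactor² = (2J+1)×Δ×N² = 124416/77
  k=1: −1/(1!×1!×2!×4!×2!×0!) = -1/96
  k=2: +1/(2!×0!×1!×3!×3!×1!) = 1/72
Σ = 1/288  ⇒  CG² = 124416/77×(1/288)² = 3/154
CG = +√(3/154) = +0.139573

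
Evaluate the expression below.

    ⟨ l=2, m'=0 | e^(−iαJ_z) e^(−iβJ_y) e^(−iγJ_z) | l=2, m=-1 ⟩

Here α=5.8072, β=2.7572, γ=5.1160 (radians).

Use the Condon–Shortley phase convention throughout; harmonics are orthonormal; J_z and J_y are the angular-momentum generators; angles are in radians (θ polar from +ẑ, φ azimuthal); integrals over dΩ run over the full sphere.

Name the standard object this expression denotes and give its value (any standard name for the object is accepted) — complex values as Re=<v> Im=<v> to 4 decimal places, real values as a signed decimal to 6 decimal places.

This is a Wigner D-matrix element — the rotation-matrix element ⟨l m'| R(α,β,γ) |l m⟩ in the angular-momentum basis.
First d^2_{0,-1}(β=2.7572), then the phase factors e^{-i(0)α} and e^{-i(-1)γ}:
c=cos(2.757200/2)=0.191015, s=sin(2.757200/2)=0.981587; N=√[2·2·1·6]=4.898979
k: max(0,(-1)−(0))=0 … min(2+(-1),2−(0))=1
  k=0: (−1)^1·4.8990/(2)·0.1910^3·0.9816^1 = -0.016757
  k=1: (−1)^2·4.8990/(2)·0.1910^1·0.9816^3 = +0.442517
d^2_{0,-1}(2.7572) = -0.016757 +0.442517 = +0.425760
Phases: e^{-i·(0)·5.8072}=+1.000000+0.000000i, e^{-i·(-1)·5.1160}=+0.392742-0.919649i ⇒ D=+0.167214-0.391549i

Wigner D-matrix element, Re=0.1672 Im=-0.3915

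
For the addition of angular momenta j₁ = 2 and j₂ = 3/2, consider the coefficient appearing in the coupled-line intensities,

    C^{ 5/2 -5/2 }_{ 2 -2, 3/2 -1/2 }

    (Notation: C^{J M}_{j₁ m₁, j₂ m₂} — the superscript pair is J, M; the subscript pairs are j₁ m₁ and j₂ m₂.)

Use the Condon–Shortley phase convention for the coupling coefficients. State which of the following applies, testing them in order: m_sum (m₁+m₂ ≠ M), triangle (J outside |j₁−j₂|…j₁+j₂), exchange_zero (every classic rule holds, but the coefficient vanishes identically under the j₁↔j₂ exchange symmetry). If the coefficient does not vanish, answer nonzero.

nonzero

m-sum: m₁+m₂ = -2+(-1/2) = -5/2, M = -5/2  ✓
triangle: |j₁−j₂| = 1/2 ≤ J = 5/2 ≤ j₁+j₂ = 7/2  ✓
exchange: j₁≠j₂ or m₁≠m₂ — the exchange symmetry imposes no constraint here
value check: CG = −√(4/7) = -0.755929 ≠ 0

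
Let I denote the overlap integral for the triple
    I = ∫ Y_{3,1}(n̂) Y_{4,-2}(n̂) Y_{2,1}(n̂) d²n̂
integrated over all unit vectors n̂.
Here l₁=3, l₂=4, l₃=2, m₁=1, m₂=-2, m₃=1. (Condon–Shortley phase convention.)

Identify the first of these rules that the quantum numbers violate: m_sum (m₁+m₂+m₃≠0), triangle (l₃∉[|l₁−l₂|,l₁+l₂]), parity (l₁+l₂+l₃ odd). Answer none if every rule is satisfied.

m₁+m₂+m₃ = 1 − 2 + 1 = 0  ✓
triangle: |3−4|=1 ≤ l₃=2 ≤ 3+4=7  ✓
parity: l₁+l₂+l₃ = 9 is odd  ✗

parity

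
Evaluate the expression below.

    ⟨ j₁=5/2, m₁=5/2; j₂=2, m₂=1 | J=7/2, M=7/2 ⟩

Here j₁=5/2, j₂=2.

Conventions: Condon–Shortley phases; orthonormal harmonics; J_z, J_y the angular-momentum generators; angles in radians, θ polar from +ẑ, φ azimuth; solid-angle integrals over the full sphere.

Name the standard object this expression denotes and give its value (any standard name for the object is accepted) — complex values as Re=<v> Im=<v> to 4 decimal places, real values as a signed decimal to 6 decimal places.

Clebsch–Gordan coefficient, +√(5/9) ≈ +0.745356

This is a Clebsch–Gordan (vector-coupling) coefficient.
√[8·1!4!3!/9! · 5!0!3!1!7!0!] = √(11520)
  +(−1)^0/∏(0,1,0,3,4,0)! = 1/144  (running 1/144)
⟨..|..⟩ = √(11520)·(1/144) = +0.745356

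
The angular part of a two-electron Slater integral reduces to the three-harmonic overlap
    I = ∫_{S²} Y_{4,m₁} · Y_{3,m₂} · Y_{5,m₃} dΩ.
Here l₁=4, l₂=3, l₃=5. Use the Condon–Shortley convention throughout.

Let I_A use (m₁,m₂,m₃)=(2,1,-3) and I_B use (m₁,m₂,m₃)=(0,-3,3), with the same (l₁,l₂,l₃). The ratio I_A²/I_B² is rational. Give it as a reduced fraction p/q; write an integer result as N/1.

Same 4,3,5: normalisation and zero-m 3j drop out of the ratio.
A: Δ: 2! 6! 4! / 13! → 1/180180; sum: t=0:+1/2304 t=1:−1/720 t=2:+1/5760 = -1/1280; 3j²(4 3 5; 2 1 -3) = Δ·Π!·Σ² = 27/1430  (sign -1)
B: Δ: 2! 6! 4! / 13! → 1/180180; sum: t=0:+1/2304 = 1/2304; 3j²(4 3 5; 0 -3 3) = Δ·Π!·Σ² = 5/143  (sign +1)
I_A²/I_B² = (27/1430)/(5/143) = 27/50

27/50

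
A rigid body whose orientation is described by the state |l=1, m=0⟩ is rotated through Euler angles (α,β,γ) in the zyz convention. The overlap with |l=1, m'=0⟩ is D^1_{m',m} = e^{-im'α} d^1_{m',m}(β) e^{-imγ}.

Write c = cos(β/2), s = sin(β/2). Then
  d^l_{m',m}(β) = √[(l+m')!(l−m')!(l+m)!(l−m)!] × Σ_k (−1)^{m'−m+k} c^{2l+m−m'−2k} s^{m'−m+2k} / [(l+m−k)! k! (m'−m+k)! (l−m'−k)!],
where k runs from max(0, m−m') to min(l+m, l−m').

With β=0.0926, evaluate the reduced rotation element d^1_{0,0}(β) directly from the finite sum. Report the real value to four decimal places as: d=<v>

d=0.9957

d^1_{0,0}(β=0.0926) via the finite sum:
c=cos(0.092600/2)=0.998928, s=sin(0.092600/2)=0.046283; N=√[1·1·1·1]=1.000000
k: max(0,(0)−(0))=0 … min(1+(0),1−(0))=1
  k=0: (−1)^0·1.0000/(1)·0.9989^2·0.0463^0 = +0.997858
  k=1: (−1)^1·1.0000/(1)·0.9989^0·0.0463^2 = -0.002142
d^1_{0,0}(0.0926) = +0.997858 -0.002142 = +0.995716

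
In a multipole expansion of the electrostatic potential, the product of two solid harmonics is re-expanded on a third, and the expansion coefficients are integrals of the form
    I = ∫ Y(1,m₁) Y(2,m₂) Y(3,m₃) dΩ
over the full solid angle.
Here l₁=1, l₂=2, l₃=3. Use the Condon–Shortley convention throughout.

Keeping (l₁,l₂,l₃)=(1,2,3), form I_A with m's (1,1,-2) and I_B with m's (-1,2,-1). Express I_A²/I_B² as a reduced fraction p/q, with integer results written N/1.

10/1

Same 1,2,3: normalisation and zero-m 3j drop out of the ratio.
A: Δ: 0! 2! 4! / 7! → 1/105; sum: t=0:+1/12 = 1/12; 3j²(1 2 3; 1 1 -2) = Δ·Π!·Σ² = 2/21  (sign -1)
B: Δ: 0! 2! 4! / 7! → 1/105; sum: t=0:+1/48 = 1/48; 3j²(1 2 3; -1 2 -1) = Δ·Π!·Σ² = 1/105  (sign +1)
I_A²/I_B² = (2/21)/(1/105) = 10/1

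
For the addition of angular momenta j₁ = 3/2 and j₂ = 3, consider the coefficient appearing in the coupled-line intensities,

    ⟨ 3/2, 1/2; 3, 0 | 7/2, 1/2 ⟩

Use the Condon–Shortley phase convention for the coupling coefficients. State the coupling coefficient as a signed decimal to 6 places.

triangle: 1!*2!*5!/9! = 240/362880
(j±m)!: 2!*1!*3!*3!*4!*3! = 10368
prefactor² = (2J+1)*Δ*N² = 384/7
  k=0: +1/(0!*1!*1!*3!*1!*2!) = 1/12
  k=1: −1/(1!*0!*0!*2!*2!*3!) = -1/24
Σ = 1/24  ⇒  CG² = 384/7*(1/24)² = 2/21
CG = +√(2/21) = +0.308607

+0.308607  (= +√(2/21))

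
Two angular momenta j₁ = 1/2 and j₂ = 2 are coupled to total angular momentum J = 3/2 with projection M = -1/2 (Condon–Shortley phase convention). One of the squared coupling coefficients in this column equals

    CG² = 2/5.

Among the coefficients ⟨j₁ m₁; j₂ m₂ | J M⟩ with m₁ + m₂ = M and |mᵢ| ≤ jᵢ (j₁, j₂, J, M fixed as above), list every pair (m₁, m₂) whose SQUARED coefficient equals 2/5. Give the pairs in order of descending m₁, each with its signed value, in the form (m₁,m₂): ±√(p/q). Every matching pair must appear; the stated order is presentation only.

(-1/2,0): −√(2/5)

Admissible pairs with m₁+m₂ = M = -1/2: (-1/2,0), (1/2,-1)
  (m₁,m₂)=(1/2,-1): CG² = 3/5, CG = +√(3/5)
  (m₁,m₂)=(-1/2,0): CG² = 2/5, CG = −√(2/5)   ← matches the target
Pairs with CG² = 2/5: (-1/2,0): −√(2/5)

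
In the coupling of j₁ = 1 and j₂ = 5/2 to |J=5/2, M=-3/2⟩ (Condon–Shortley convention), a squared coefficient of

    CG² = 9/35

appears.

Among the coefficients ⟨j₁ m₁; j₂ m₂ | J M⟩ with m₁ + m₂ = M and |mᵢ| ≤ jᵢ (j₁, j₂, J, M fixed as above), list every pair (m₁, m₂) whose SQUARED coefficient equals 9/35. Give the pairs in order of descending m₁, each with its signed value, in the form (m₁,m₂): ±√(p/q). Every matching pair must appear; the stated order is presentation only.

Admissible pairs with m₁+m₂ = M = -3/2: (-1,-1/2), (0,-3/2), (1,-5/2)
  (m₁,m₂)=(1,-5/2): CG² = 2/7, CG = +√(2/7)
  (m₁,m₂)=(0,-3/2): CG² = 9/35, CG = +√(9/35)   ← matches the target
  (m₁,m₂)=(-1,-1/2): CG² = 16/35, CG = −√(16/35)
Pairs with CG² = 9/35: (0,-3/2): +√(9/35)

(0,-3/2): +√(9/35)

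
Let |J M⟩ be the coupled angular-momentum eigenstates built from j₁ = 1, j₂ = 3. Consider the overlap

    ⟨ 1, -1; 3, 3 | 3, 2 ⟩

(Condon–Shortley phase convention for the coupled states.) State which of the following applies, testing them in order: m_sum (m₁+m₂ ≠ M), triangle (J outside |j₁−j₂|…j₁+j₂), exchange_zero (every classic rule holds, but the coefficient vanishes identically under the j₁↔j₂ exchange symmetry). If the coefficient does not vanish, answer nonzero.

m-sum: m₁+m₂ = -1+3 = 2, M = 2  ✓
triangle: |j₁−j₂| = 2 ≤ J = 3 ≤ j₁+j₂ = 4  ✓
exchange: j₁≠j₂ or m₁≠m₂ — the exchange symmetry imposes no constraint here
value check: CG = −√(1/4) = -0.500000 ≠ 0

nonzero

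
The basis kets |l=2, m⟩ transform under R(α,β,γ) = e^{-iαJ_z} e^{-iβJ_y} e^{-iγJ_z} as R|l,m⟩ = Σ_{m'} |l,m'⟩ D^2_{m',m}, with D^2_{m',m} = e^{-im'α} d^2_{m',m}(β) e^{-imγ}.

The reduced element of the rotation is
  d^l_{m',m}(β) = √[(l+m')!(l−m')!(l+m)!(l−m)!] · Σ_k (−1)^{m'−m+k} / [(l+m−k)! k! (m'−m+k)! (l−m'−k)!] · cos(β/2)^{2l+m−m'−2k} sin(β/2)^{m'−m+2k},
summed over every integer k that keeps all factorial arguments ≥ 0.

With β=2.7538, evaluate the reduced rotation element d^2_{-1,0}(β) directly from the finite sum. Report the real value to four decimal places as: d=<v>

d^2_{-1,0}(β=2.7538) via the finite sum:
Half-angle: c=0.192684, s=0.981261. N=√(1·6·2·2)=4.898979
k∈{1,2} keeps every argument non-negative
  k=1: (−1)^0·4.8990/(2)·0.1927^3·0.9813^1 = +0.017195
  k=2: (−1)^1·4.8990/(2)·0.1927^1·0.9813^3 = -0.445938
d^2_{-1,0}(2.7538) = +0.017195 -0.445938 = -0.428743

d=-0.4287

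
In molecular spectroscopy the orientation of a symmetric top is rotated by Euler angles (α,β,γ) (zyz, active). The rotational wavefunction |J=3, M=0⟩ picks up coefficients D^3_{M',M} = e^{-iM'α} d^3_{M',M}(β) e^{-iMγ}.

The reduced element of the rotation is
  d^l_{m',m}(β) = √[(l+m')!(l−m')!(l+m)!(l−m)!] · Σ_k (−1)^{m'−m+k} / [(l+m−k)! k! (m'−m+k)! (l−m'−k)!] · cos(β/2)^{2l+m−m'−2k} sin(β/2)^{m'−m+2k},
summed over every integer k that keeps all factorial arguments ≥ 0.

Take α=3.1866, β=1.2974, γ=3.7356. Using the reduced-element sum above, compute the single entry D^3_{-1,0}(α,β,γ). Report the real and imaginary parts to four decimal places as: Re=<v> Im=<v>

Re=0.2647 Im=0.0119

First d^3_{-1,0}(β=1.2974), then the phase factors e^{-i(-1)α} and e^{-i(0)γ}:
With c≡cos(β/2)=0.796870 and s≡sin(β/2)=0.604151, N=[2·24·6·6]^{1/2}=41.569219
k: max(0,(0)−(-1))=1 … min(3+(0),3−(-1))=3
  k=1: (−1)^0·41.5692/(12)·0.7969^5·0.6042^1 = +0.672470
  k=2: (−1)^1·41.5692/(4)·0.7969^3·0.6042^3 = -1.159606
  k=3: (−1)^2·41.5692/(12)·0.7969^1·0.6042^5 = +0.222180
d^3_{-1,0}(1.2974) = +0.672470 -1.159606 +0.222180 = -0.264956
Phases: e^{-i·(-1)·3.1866}=-0.998987-0.044992i, e^{-i·(0)·3.7356}=+1.000000+0.000000i ⇒ D=+0.264687+0.011921i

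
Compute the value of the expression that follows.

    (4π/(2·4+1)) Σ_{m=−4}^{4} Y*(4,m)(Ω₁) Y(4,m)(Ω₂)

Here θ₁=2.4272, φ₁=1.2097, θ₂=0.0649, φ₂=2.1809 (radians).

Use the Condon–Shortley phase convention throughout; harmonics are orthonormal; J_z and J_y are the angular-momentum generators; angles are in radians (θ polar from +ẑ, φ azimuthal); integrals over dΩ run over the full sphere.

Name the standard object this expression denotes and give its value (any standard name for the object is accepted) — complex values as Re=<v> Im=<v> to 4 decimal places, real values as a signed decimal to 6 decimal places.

This sum is the spherical-harmonic addition theorem: it equals the Legendre polynomial P_l(cos γ) of the angle γ between the two directions.
Addition theorem: P_4(cos γ) = (4π/9) Σ_m Y*_{lm}(Ω₁) Y_{lm}(Ω₂), m = −4…4:
  term(m=-4) = -0.000000+0.000000i   from Y*(Ω₁)=+0.010279-0.080882i, Y(Ω₂)=-0.000006-0.000005i
  term(m=-3) = +0.000088+0.000020i   from Y*(Ω₁)=+0.234946+0.124566i, Y(Ω₂)=+0.000329-0.000087i
  term(m=-2) = -0.001312-0.003367i   from Y*(Ω₁)=-0.322729+0.284310i, Y(Ω₂)=-0.002885+0.007890i
  term(m=-1) = -0.015990+0.023392i   from Y*(Ω₁)=-0.082347-0.218047i, Y(Ω₂)=-0.069652-0.099635i
  term(m=+0) = -0.238482-0.000000i   from Y*(Ω₁)=-0.287830-0.000000i, Y(Ω₂)=+0.828552+0.000000i
  term(m=+1) = -0.015990-0.023392i   from Y*(Ω₁)=+0.082347-0.218047i, Y(Ω₂)=+0.069652-0.099635i
  term(m=+2) = -0.001312+0.003367i   from Y*(Ω₁)=-0.322729-0.284310i, Y(Ω₂)=-0.002885-0.007890i
  term(m=+3) = +0.000088-0.000020i   from Y*(Ω₁)=-0.234946+0.124566i, Y(Ω₂)=-0.000329-0.000087i
  term(m=+4) = -0.000000-0.000000i   from Y*(Ω₁)=+0.010279+0.080882i, Y(Ω₂)=-0.000006+0.000005i
Total Σ_m = -0.272910-0.000000i. Multiply by 1.396263: -0.381054-0.000000i. P_4(cos γ) = -0.381054

Legendre polynomial (addition theorem), -0.381054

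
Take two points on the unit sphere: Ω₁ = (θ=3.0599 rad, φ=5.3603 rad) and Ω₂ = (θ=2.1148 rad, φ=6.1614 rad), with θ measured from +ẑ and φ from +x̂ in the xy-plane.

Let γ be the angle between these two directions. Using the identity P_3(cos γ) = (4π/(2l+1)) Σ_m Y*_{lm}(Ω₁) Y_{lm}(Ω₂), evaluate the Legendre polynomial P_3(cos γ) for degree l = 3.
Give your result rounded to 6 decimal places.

-0.397103

Expand P_3 via completeness: Σ_{m} conj(Y_{3,m}) at Ω₁ times Y_{3,m} at Ω₂ —
  m=-3: Y*=-0.000211-0.000083i  Y=+0.244114+0.093381i  product -0.000044-0.000040i
  m=-2: Y*=+0.001842+0.006528i  Y=-0.375823-0.093394i  product -0.000082-0.002625i
  m=-1: Y*=+0.063135-0.083411i  Y=+0.093150+0.011401i  product +0.006832-0.007050i
  m=+0: Y*=-0.731480-0.000000i  Y=+0.320739+0.000000i  product -0.234614-0.000000i
  m=+1: Y*=-0.063135-0.083411i  Y=-0.093150+0.011401i  product +0.006832+0.007050i
  m=+2: Y*=+0.001842-0.006528i  Y=-0.375823+0.093394i  product -0.000082+0.002625i
  m=+3: Y*=+0.000211-0.000083i  Y=-0.244114+0.093381i  product -0.000044+0.000040i
Accumulated sum -0.221203+0.000000i; after 4π/(2l+1) scaling, -0.397103+0.000000i ⇒ P_3 = -0.397103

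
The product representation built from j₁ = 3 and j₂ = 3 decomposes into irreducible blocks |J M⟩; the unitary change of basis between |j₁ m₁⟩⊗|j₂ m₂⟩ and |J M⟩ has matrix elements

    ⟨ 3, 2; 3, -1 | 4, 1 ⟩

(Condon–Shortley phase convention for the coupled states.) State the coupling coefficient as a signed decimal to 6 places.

triangle: 2!·4!·4!/11! = 1152/39916800
(j±m)!: 5!·1!·2!·4!·5!·3! = 4147200
prefactor² = (2J+1)·Δ·N² = 82944/77
  k=0: +1/(0!·2!·1!·2!·3!·2!) = 1/48
  k=1: −1/(1!·1!·0!·1!·4!·3!) = -1/144
Σ = 1/72  ⇒  CG² = 82944/77·(1/72)² = 16/77
CG = +√(16/77) = +0.455842

+√(16/77) ≈ +0.455842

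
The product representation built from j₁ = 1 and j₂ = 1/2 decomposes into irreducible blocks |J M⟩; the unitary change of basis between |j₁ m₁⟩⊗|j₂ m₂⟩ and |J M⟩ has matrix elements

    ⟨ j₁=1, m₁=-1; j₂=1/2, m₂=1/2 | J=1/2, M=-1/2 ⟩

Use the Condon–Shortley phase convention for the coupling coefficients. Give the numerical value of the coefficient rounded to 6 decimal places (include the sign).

−√(2/3) = -0.816497

√[2·1!1!0!/3! · 0!2!1!0!0!1!] = √(2/3)
  +(−1)^1/∏(1,0,1,0,0,0)! = -1  (running -1)
⟨..|..⟩ = √(2/3)·(-1) = -0.816497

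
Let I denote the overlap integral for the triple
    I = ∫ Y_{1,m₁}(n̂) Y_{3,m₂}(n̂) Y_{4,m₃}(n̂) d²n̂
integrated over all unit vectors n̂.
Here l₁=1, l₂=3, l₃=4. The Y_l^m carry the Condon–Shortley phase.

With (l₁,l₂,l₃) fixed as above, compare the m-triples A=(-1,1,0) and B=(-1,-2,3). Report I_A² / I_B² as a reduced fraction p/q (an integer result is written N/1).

l's match ⇒ only the (l;m) 3-j factors differ between A and B.
A: triangle coeff Δ(1,3,4) = 1/252; Σ_t [0,0]: t=0:+1/96 = 1/96; (3j)²=1/42 [(1 3 4; -1 1 0)], sign=+1
B: triangle coeff Δ(1,3,4) = 1/252; Σ_t [0,0]: t=0:+1/240 = 1/240; (3j)²=1/12 [(1 3 4; -1 -2 3)], sign=-1
I_A²/I_B² = (1/42)/(1/12) = 2/7

2/7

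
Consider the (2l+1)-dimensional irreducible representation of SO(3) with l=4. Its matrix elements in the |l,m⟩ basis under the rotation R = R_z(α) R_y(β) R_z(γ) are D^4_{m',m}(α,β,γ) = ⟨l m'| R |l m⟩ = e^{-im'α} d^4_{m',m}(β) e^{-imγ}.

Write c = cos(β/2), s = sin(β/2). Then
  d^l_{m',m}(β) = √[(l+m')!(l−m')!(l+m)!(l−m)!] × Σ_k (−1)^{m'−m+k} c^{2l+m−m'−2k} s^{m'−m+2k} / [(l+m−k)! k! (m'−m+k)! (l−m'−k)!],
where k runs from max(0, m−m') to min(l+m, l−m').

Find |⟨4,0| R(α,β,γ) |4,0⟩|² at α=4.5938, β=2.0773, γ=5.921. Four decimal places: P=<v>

P=0.0703

D^4_{0,0}(4.5938,2.0773,5.9210) = e^{-i·0·4.5938}·d^4_{0,0}(2.0773)·e^{-i·0·5.9210}. Compute d first:
c=cos(2.077300/2)=0.507384, s=sin(2.077300/2)=0.861720; N=√[24·24·24·24]=576.000000
Admissible k: 0..4 (factorial args all ≥0)
  k=0: (−1)^0·576.0000/(576)·0.5074^8·0.8617^0 = +0.004392
  k=1: (−1)^1·576.0000/(36)·0.5074^6·0.8617^2 = -0.202709
  k=2: (−1)^2·576.0000/(16)·0.5074^4·0.8617^4 = +1.315572
  k=3: (−1)^3·576.0000/(36)·0.5074^2·0.8617^6 = -1.686517
  k=4: (−1)^4·576.0000/(576)·0.5074^0·0.8617^8 = +0.304039
d^4_{0,0}(2.0773) = +0.004392 -0.202709 +1.315572 -1.686517 +0.304039 = -0.265223
|D^4_{0,0}|² = |d^4_{0,0}(β)|² = (-0.265223)² = 0.070343 (the z-rotation phases have unit modulus)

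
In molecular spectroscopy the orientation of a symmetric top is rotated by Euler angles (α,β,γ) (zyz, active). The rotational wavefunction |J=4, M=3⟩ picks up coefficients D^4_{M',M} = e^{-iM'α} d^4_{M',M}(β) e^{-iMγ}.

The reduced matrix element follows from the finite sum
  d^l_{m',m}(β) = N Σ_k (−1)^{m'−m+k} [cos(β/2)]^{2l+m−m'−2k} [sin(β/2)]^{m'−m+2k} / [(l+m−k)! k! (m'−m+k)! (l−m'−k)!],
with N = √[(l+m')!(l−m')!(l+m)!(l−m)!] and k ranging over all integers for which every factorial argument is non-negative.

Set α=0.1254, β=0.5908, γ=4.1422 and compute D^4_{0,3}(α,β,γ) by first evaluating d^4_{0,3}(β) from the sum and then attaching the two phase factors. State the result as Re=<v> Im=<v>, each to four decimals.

Split into d^4_{0,3}(β=0.5908) × two z-phases.
Half-angle: c=0.956686, s=0.291123. N=√(24·24·5040·1)=1703.830978
k∈{3,4} keeps every argument non-negative
  k=3: (−1)^0·1703.8310/(144)·0.9567^5·0.2911^3 = +0.233958
  k=4: (−1)^1·1703.8310/(144)·0.9567^3·0.2911^5 = -0.021665
d^4_{0,3}(0.5908) = +0.233958 -0.021665 = +0.212293
Phases: e^{-i·(0)·0.1254}=+1.000000+0.000000i, e^{-i·(3)·4.1422}=+0.990248+0.139316i ⇒ D=+0.210223+0.029576i

Re=0.2102 Im=0.0296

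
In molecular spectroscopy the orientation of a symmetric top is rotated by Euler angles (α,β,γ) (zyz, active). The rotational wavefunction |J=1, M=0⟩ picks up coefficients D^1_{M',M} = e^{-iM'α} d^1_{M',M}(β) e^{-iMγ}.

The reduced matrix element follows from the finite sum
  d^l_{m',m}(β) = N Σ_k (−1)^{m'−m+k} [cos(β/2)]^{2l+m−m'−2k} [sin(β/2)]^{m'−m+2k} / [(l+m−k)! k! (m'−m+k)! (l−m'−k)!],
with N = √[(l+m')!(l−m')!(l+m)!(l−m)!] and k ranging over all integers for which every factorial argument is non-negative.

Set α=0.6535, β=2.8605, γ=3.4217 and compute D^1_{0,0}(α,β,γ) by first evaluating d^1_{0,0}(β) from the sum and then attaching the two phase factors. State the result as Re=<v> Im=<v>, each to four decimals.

Re=-0.9608 Im=0.0000

Split into d^1_{0,0}(β=2.8605) × two z-phases.
c=cos(2.860500/2)=0.140084, s=sin(2.860500/2)=0.990140; N=√[1·1·1·1]=1.000000
Admissible k: 0..1 (factorial args all ≥0)
  k=0: (−1)^0·1.0000/(1)·0.1401^2·0.9901^0 = +0.019624
  k=1: (−1)^1·1.0000/(1)·0.1401^0·0.9901^2 = -0.980376
d^1_{0,0}(2.8605) = +0.019624 -0.980376 = -0.960753
Attach z-rotation phases: D = e^{-i(0)(0.6535)}·(-0.960753)·e^{-i(0)(3.4217)} = -0.960753+0.000000i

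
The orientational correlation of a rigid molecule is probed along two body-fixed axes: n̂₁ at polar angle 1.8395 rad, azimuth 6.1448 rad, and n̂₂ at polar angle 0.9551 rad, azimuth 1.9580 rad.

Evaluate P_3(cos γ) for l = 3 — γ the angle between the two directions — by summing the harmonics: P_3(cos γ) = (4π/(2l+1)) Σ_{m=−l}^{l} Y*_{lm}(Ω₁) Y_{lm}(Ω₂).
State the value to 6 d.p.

0.410420

Summing Y*_{l m}(θ₁,φ₁)·Y_{l m}(θ₂,φ₂) over m ∈ [−3, 3]; prefactor 4π/(2·3+1) = 1.795196:
  m=-3: (0.34214 - 0.15081j) × (0.20826 + 0.09032j) = 0.08488 - 0.00051j  (running Σ = 0.08488 - 0.00051j)
  m=-2: (-0.24260 + 0.06891j) × (-0.28119 + 0.27508j) = 0.04926 - 0.08611j  (running Σ = 0.13414 - 0.08662j)
  m=-1: (-0.19985 + 0.02783j) × (-0.06652 - 0.16312j) = 0.01783 + 0.03075j  (running Σ = 0.15197 - 0.05587j)
  m=0: (0.26230 + 0.00000j) × (-0.28714 + 0.00000j) = -0.07532 + 0.00000j  (running Σ = 0.07665 - 0.05587j)
  m=1: (0.19985 + 0.02783j) × (0.06652 - 0.16312j) = 0.01783 - 0.03075j  (running Σ = 0.09449 - 0.08662j)
  m=2: (-0.24260 - 0.06891j) × (-0.28119 - 0.27508j) = 0.04926 + 0.08611j  (running Σ = 0.14375 - 0.00051j)
  m=3: (-0.34214 - 0.15081j) × (-0.20826 + 0.09032j) = 0.08488 + 0.00051j  (running Σ = 0.22862 + 0.00000j)
Accumulated sum 0.22862 + 0.00000j; after 4π/(2l+1) scaling, 0.41042 + 0.00000j ⇒ P_3 = 0.410420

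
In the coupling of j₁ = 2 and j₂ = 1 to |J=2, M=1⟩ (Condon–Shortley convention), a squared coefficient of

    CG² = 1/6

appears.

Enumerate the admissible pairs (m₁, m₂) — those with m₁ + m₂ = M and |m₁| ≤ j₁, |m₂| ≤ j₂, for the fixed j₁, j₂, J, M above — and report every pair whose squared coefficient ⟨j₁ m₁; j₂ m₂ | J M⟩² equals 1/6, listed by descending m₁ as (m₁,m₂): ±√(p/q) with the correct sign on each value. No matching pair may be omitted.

(1,0): +√(1/6)

Admissible pairs with m₁+m₂ = M = 1: (0,1), (1,0), (2,-1)
  (m₁,m₂)=(2,-1): CG² = 1/3, CG = +√(1/3)
  (m₁,m₂)=(1,0): CG² = 1/6, CG = +√(1/6)   ← matches the target
  (m₁,m₂)=(0,1): CG² = 1/2, CG = −√(1/2)
Pairs with CG² = 1/6: (1,0): +√(1/6)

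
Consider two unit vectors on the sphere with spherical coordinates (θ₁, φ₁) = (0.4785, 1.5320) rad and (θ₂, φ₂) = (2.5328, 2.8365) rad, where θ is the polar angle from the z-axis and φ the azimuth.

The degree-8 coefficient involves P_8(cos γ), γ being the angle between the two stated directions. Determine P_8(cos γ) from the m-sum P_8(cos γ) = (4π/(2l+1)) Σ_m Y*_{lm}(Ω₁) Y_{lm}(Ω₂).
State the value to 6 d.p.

0.311253

Summing Y*_{l m}(θ₁,φ₁)·Y_{l m}(θ₂,φ₂) over m ∈ [−8, 8]; prefactor 4π/(2·8+1) = 0.739198:
  m=-8: (0.00099 - 0.00032j) × (-0.00451 + 0.00380j) = -0.00000 + 0.00001j  (running Σ = -0.00000 + 0.00001j)
  m=-7: (-0.00215 - 0.00774j) × (-0.01811 + 0.02858j) = 0.00026 + 0.00008j  (running Σ = 0.00026 + 0.00008j)
  m=-6: (-0.03777 + 0.00895j) × (-0.03076 + 0.11573j) = 0.00013 - 0.00465j  (running Σ = 0.00038 - 0.00456j)
  m=-5: (0.02540 + 0.12929j) × (0.01312 + 0.28916j) = -0.03705 + 0.00904j  (running Σ = -0.03667 + 0.00448j)
  m=-4: (0.31357 - 0.04906j) × (0.16073 + 0.43974j) = 0.07197 + 0.13001j  (running Σ = 0.03530 + 0.13448j)
  m=-3: (-0.05914 - 0.50584j) × (0.25856 + 0.33625j) = 0.15479 - 0.15067j  (running Σ = 0.19010 - 0.01619j)
  m=-2: (-0.42124 + 0.03275j) × (0.00243 + 0.00170j) = -0.00108 - 0.00064j  (running Σ = 0.18902 - 0.01682j)
  m=-1: (-0.00408 - 0.10500j) × (-0.39091 - 0.12311j) = -0.01133 + 0.04155j  (running Σ = 0.17768 + 0.02473j)
  m=0: (-0.46436 + 0.00000j) × (-0.14149 + 0.00000j) = 0.06570 + 0.00000j  (running Σ = 0.24338 + 0.02473j)
  m=1: (0.00408 - 0.10500j) × (0.39091 - 0.12311j) = -0.01133 - 0.04155j  (running Σ = 0.23205 - 0.01682j)
  m=2: (-0.42124 - 0.03275j) × (0.00243 - 0.00170j) = -0.00108 + 0.00064j  (running Σ = 0.23097 - 0.01619j)
  m=3: (0.05914 - 0.50584j) × (-0.25856 + 0.33625j) = 0.15479 + 0.15067j  (running Σ = 0.38577 + 0.13448j)
  m=4: (0.31357 + 0.04906j) × (0.16073 - 0.43974j) = 0.07197 - 0.13001j  (running Σ = 0.45774 + 0.00448j)
  m=5: (-0.02540 + 0.12929j) × (-0.01312 + 0.28916j) = -0.03705 - 0.00904j  (running Σ = 0.42069 - 0.00456j)
  m=6: (-0.03777 - 0.00895j) × (-0.03076 - 0.11573j) = 0.00013 + 0.00465j  (running Σ = 0.42081 + 0.00008j)
  m=7: (0.00215 - 0.00774j) × (0.01811 + 0.02858j) = 0.00026 - 0.00008j  (running Σ = 0.42107 + 0.00001j)
  m=8: (0.00099 + 0.00032j) × (-0.00451 - 0.00380j) = -0.00000 - 0.00001j  (running Σ = 0.42107 - 0.00000j)
Accumulated sum 0.42107 - 0.00000j; after 4π/(2l+1) scaling, 0.31125 - 0.00000j ⇒ P_8 = 0.311253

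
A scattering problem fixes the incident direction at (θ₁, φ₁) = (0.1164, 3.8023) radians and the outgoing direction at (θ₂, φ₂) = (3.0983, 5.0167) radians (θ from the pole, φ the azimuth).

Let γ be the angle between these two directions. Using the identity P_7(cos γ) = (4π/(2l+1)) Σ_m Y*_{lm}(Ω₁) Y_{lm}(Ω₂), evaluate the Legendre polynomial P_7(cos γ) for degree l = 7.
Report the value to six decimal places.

Term-by-term m-sum for l=7 (normalisation 4π/15 = 0.837758):
  m=-7: (0.000000, 0.000000) × (-0.000000, 0.000000) = (-0.000000, -0.000000)  (running Σ = (-0.000000, -0.000000))
  m=-6: (-0.000003, -0.000003) × (-0.000000, -0.000000) = (-0.000000, 0.000000)  (running Σ = (-0.000000, 0.000000))
  m=-5: (0.000090, 0.000015) × (0.000001, 0.000000) = (0.000000, 0.000000)  (running Σ = (0.000000, 0.000000))
  m=-4: (-0.001144, 0.000623) × (-0.000009, 0.000024) = (-0.000000, -0.000000)  (running Σ = (-0.000000, -0.000000))
  m=-3: (0.005339, -0.012240) × (-0.000565, -0.000436) = (-0.000008, 0.000005)  (running Σ = (-0.000008, 0.000005))
  m=-2: (0.023616, 0.092728) × (0.011451, -0.007980) = (0.001010, 0.000873)  (running Σ = (0.001002, 0.000878))
  m=-1: (-0.341563, -0.265476) × (0.052344, 0.166667) = (0.026367, -0.070823)  (running Σ = (0.027369, -0.069945))
  m=0: (0.894821, -0.000000) × (-1.064066, 0.000000) = (-0.952148, 0.000000)  (running Σ = (-0.924779, -0.069945))
  m=1: (0.341563, -0.265476) × (-0.052344, 0.166667) = (0.026367, 0.070823)  (running Σ = (-0.898412, 0.000878))
  m=2: (0.023616, -0.092728) × (0.011451, 0.007980) = (0.001010, -0.000873)  (running Σ = (-0.897402, 0.000005))
  m=3: (-0.005339, -0.012240) × (0.000565, -0.000436) = (-0.000008, -0.000005)  (running Σ = (-0.897410, -0.000000))
  m=4: (-0.001144, -0.000623) × (-0.000009, -0.000024) = (-0.000000, 0.000000)  (running Σ = (-0.897410, 0.000000))
  m=5: (-0.000090, 0.000015) × (-0.000001, 0.000000) = (0.000000, -0.000000)  (running Σ = (-0.897410, 0.000000))
  m=6: (-0.000003, 0.000003) × (-0.000000, 0.000000) = (-0.000000, -0.000000)  (running Σ = (-0.897410, -0.000000))
  m=7: (-0.000000, 0.000000) × (0.000000, 0.000000) = (-0.000000, 0.000000)  (running Σ = (-0.897410, -0.000000))
Total Σ_m = (-0.897410, -0.000000). Multiply by 0.837758: (-0.751812, -0.000000). P_7(cos γ) = -0.751812

-0.751812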